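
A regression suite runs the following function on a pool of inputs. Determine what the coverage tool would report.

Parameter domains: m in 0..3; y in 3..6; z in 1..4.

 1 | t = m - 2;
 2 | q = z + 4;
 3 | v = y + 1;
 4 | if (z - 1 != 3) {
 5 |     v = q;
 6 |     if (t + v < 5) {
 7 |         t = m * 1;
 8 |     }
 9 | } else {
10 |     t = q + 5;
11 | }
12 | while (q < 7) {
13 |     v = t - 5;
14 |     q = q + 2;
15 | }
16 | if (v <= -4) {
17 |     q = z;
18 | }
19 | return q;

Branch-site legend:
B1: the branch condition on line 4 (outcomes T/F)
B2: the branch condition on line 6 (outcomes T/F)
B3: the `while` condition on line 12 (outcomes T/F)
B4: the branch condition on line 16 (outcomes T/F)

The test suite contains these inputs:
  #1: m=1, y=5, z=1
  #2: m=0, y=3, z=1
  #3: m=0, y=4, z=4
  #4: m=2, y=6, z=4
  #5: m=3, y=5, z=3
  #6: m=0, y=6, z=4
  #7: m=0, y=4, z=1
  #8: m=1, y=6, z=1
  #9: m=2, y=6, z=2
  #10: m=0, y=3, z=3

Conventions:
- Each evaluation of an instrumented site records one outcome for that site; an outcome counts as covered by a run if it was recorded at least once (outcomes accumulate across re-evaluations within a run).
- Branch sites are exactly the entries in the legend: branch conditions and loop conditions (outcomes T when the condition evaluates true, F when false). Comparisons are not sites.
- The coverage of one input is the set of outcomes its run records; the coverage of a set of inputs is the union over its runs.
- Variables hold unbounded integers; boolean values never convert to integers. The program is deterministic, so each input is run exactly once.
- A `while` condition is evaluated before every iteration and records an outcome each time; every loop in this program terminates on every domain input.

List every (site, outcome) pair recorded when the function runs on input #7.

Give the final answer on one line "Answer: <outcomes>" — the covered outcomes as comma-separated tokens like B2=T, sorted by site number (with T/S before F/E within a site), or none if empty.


Event log for input #7 (m=0, y=4, z=1):
  B1->T, B2->T, B3->T, B3->F, B4->T
collecting distinct outcomes: B1=T, B2=T, B3=T, B3=F, B4=T
Answer: B1=T, B2=T, B3=T, B3=F, B4=T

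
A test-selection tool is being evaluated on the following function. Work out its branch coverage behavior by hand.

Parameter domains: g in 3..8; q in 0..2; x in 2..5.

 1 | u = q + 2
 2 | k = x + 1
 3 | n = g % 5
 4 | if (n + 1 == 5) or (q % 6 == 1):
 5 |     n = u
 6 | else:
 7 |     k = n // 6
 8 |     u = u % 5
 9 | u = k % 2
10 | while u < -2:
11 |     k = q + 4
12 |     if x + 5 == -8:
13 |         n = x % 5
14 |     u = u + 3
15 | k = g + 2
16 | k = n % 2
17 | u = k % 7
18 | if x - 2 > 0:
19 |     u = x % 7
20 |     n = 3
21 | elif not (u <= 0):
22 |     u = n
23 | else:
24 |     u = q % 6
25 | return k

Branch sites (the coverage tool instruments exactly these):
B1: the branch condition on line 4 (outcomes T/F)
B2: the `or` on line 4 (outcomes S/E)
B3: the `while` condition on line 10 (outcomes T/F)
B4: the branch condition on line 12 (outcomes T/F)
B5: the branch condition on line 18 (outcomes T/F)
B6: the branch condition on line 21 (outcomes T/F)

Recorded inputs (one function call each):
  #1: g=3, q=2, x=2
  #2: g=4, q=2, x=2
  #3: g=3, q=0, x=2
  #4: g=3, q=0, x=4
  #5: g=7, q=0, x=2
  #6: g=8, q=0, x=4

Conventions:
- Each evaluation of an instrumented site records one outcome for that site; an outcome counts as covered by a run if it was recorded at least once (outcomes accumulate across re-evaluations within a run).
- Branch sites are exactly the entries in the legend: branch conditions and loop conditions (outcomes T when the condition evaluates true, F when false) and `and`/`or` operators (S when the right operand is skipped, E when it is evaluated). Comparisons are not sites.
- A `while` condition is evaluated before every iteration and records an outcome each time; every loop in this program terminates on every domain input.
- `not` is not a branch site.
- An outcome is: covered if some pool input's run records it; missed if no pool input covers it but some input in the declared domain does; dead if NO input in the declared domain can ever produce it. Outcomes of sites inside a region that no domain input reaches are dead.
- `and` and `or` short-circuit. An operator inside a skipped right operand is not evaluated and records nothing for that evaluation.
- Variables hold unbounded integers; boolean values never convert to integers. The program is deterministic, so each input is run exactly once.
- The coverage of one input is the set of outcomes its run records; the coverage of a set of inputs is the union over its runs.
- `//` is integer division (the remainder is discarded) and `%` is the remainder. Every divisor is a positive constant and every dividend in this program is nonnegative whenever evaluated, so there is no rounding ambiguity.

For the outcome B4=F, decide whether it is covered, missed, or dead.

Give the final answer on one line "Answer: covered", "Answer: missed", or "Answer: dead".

no pool input records B4=F
checking all 72 inputs in the declared domain: B4=F is never recorded -> dead

Answer: dead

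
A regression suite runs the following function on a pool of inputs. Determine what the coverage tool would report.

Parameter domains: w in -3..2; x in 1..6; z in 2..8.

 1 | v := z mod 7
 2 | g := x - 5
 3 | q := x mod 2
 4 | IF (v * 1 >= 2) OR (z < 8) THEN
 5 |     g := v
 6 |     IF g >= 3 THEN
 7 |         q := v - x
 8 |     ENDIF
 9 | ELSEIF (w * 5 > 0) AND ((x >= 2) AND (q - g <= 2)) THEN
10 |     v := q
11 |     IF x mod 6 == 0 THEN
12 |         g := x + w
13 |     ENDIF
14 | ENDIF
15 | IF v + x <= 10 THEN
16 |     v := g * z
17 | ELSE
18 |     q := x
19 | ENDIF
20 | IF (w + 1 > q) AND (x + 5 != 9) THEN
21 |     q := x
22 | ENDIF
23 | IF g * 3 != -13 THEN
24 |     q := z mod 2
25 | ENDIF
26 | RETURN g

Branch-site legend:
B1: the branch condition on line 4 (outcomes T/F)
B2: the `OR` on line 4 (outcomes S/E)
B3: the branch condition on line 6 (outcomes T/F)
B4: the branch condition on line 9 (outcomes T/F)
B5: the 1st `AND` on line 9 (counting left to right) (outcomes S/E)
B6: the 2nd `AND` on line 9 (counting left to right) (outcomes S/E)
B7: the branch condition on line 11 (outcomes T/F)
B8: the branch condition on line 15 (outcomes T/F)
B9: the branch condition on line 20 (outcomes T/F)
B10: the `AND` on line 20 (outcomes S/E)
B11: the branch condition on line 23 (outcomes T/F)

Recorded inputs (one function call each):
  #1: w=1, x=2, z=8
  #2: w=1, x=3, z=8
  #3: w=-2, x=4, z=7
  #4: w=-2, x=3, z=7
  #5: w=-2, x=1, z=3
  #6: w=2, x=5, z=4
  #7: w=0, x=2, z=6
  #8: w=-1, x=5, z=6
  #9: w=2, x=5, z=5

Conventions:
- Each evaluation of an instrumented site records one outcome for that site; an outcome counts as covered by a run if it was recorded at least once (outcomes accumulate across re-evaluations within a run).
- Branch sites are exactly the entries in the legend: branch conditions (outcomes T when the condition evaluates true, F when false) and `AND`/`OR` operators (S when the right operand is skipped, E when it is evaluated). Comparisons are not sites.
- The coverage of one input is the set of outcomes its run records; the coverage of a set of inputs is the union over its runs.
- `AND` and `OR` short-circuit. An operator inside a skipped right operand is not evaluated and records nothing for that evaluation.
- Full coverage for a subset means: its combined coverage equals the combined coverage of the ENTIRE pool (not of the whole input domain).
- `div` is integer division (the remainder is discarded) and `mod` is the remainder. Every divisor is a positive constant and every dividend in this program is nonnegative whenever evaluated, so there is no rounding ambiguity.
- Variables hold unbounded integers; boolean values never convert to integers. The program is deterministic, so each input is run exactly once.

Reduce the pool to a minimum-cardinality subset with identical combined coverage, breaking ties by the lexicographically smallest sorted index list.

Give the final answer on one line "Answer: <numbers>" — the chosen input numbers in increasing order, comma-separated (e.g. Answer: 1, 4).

#1 (w=1, x=2, z=8) -> B2->E, B1->F, B5->E, B6->E, B4->F, B8->T, B10->E, B9->T, B11->T; covered: B1=F, B2=E, B4=F, B5=E, B6=E, B8=T, B9=T, B10=E, B11=T
#2 (w=1, x=3, z=8) -> B2->E, B1->F, B5->E, B6->E, B4->F, B8->T, B10->E, B9->T, B11->T; covered: B1=F, B2=E, B4=F, B5=E, B6=E, B8=T, B9=T, B10=E, B11=T
#3 (w=-2, x=4, z=7) -> B2->E, B1->T, B3->F, B8->T, B10->S, B9->F, B11->T; covered: B1=T, B2=E, B3=F, B8=T, B9=F, B10=S, B11=T
#4 (w=-2, x=3, z=7) -> B2->E, B1->T, B3->F, B8->T, B10->S, B9->F, B11->T; covered: B1=T, B2=E, B3=F, B8=T, B9=F, B10=S, B11=T
#5 (w=-2, x=1, z=3) -> B2->S, B1->T, B3->T, B8->T, B10->S, B9->F, B11->T; covered: B1=T, B2=S, B3=T, B8=T, B9=F, B10=S, B11=T
#6 (w=2, x=5, z=4) -> B2->S, B1->T, B3->T, B8->T, B10->E, B9->T, B11->T; covered: B1=T, B2=S, B3=T, B8=T, B9=T, B10=E, B11=T
#7 (w=0, x=2, z=6) -> B2->S, B1->T, B3->T, B8->T, B10->S, B9->F, B11->T; covered: B1=T, B2=S, B3=T, B8=T, B9=F, B10=S, B11=T
#8 (w=-1, x=5, z=6) -> B2->S, B1->T, B3->T, B8->F, B10->S, B9->F, B11->T; covered: B1=T, B2=S, B3=T, B8=F, B9=F, B10=S, B11=T
#9 (w=2, x=5, z=5) -> B2->S, B1->T, B3->T, B8->T, B10->E, B9->T, B11->T; covered: B1=T, B2=S, B3=T, B8=T, B9=T, B10=E, B11=T
pool-wide coverage (16 outcomes): B1=T, B1=F, B2=S, B2=E, B3=T, B3=F, B4=F, B5=E, B6=E, B8=T, B8=F, B9=T, B9=F, B10=S, B10=E, B11=T
checked all size-1 subsets: none covers 16 outcomes (max 9/16)
checked all size-2 subsets: none covers 16 outcomes (max 15/16)
at size 3, {1, 3, 8} reaches all 16 outcomes; every lexicographically earlier size-3 subset fails

Answer: 1, 3, 8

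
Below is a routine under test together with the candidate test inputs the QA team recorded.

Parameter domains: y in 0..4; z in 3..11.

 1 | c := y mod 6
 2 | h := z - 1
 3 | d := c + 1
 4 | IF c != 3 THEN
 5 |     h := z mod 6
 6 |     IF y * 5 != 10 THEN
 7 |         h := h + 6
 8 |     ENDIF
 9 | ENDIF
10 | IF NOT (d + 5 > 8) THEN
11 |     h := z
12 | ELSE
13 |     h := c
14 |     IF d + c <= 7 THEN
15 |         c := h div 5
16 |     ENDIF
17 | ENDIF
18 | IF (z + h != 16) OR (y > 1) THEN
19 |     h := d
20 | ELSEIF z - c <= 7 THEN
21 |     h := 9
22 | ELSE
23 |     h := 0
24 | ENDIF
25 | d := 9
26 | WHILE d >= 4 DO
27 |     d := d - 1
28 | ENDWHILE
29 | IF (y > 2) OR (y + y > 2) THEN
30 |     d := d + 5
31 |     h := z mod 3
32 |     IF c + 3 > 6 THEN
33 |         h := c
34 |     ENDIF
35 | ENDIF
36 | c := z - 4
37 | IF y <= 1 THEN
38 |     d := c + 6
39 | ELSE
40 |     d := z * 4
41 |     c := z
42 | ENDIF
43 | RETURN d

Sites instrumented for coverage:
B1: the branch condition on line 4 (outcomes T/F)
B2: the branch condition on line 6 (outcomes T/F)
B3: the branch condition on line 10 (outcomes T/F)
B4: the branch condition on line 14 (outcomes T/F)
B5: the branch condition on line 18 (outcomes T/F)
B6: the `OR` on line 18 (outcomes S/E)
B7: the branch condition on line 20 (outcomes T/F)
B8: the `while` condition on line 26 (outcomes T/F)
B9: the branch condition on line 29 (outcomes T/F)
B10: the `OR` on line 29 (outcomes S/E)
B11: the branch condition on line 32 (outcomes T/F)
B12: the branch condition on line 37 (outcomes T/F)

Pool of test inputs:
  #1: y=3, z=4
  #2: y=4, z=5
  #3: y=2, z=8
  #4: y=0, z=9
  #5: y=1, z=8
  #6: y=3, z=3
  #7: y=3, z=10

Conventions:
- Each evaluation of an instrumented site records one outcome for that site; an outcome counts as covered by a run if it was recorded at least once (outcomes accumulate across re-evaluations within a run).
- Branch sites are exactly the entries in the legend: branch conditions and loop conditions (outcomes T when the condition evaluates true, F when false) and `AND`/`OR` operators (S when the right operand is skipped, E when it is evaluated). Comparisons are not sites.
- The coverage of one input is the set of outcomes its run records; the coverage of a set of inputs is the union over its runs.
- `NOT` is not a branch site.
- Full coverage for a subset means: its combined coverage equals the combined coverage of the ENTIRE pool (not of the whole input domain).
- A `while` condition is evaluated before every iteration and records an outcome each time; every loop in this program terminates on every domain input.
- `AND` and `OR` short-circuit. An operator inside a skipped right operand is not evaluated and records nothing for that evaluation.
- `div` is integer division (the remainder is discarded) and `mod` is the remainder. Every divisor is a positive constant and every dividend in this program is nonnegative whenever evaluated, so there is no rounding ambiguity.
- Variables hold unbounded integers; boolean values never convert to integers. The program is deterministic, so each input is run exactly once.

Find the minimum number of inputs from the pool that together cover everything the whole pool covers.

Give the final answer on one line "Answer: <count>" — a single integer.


run #1 (y=3, z=4) runs B1->F, B3->F, B4->T, B6->S, B5->T, B8->T, B8->T, B8->T, B8->T, B8->T, B8->T, B8->F, B10->S, B9->T, ...; records B1=F, B3=F, B4=T, B5=T, B6=S, B8=T, B8=F, B9=T, B10=S, B11=F, B12=F
run #2 (y=4, z=5) runs B1->T, B2->T, B3->F, B4->F, B6->S, B5->T, B8->T, B8->T, B8->T, B8->T, B8->T, B8->T, B8->F, B10->S, ...; records B1=T, B2=T, B3=F, B4=F, B5=T, B6=S, B8=T, B8=F, B9=T, B10=S, B11=T, B12=F
run #3 (y=2, z=8) runs B1->T, B2->F, B3->T, B6->E, B5->T, B8->T, B8->T, B8->T, B8->T, B8->T, B8->T, B8->F, B10->E, B9->T, ...; records B1=T, B2=F, B3=T, B5=T, B6=E, B8=T, B8=F, B9=T, B10=E, B11=F, B12=F
run #4 (y=0, z=9) runs B1->T, B2->T, B3->T, B6->S, B5->T, B8->T, B8->T, B8->T, B8->T, B8->T, B8->T, B8->F, B10->E, B9->F, ...; records B1=T, B2=T, B3=T, B5=T, B6=S, B8=T, B8=F, B9=F, B10=E, B12=T
run #5 (y=1, z=8) runs B1->T, B2->T, B3->T, B6->E, B5->F, B7->T, B8->T, B8->T, B8->T, B8->T, B8->T, B8->T, B8->F, B10->E, ...; records B1=T, B2=T, B3=T, B5=F, B6=E, B7=T, B8=T, B8=F, B9=F, B10=E, B12=T
run #6 (y=3, z=3) runs B1->F, B3->F, B4->T, B6->S, B5->T, B8->T, B8->T, B8->T, B8->T, B8->T, B8->T, B8->F, B10->S, B9->T, ...; records B1=F, B3=F, B4=T, B5=T, B6=S, B8=T, B8=F, B9=T, B10=S, B11=F, B12=F
run #7 (y=3, z=10) runs B1->F, B3->F, B4->T, B6->S, B5->T, B8->T, B8->T, B8->T, B8->T, B8->T, B8->T, B8->F, B10->S, B9->T, ...; records B1=F, B3=F, B4=T, B5=T, B6=S, B8=T, B8=F, B9=T, B10=S, B11=F, B12=F
together the pool reaches 23 outcomes: B1=T, B1=F, B2=T, B2=F, B3=T, B3=F, B4=T, B4=F, B5=T, B5=F, B6=S, B6=E, B7=T, B8=T, B8=F, B9=T, B9=F, B10=S, B10=E, B11=T, B11=F, B12=T, B12=F
no size-1 subset reaches all 23 outcomes (best union: 12/23)
no size-2 subset reaches all 23 outcomes (best union: 20/23)
no size-3 subset reaches all 23 outcomes (best union: 22/23)
the canonical winner is {1, 2, 3, 5}: size 4, full 23-outcome coverage, earliest index list among size-4 covers
Answer: 4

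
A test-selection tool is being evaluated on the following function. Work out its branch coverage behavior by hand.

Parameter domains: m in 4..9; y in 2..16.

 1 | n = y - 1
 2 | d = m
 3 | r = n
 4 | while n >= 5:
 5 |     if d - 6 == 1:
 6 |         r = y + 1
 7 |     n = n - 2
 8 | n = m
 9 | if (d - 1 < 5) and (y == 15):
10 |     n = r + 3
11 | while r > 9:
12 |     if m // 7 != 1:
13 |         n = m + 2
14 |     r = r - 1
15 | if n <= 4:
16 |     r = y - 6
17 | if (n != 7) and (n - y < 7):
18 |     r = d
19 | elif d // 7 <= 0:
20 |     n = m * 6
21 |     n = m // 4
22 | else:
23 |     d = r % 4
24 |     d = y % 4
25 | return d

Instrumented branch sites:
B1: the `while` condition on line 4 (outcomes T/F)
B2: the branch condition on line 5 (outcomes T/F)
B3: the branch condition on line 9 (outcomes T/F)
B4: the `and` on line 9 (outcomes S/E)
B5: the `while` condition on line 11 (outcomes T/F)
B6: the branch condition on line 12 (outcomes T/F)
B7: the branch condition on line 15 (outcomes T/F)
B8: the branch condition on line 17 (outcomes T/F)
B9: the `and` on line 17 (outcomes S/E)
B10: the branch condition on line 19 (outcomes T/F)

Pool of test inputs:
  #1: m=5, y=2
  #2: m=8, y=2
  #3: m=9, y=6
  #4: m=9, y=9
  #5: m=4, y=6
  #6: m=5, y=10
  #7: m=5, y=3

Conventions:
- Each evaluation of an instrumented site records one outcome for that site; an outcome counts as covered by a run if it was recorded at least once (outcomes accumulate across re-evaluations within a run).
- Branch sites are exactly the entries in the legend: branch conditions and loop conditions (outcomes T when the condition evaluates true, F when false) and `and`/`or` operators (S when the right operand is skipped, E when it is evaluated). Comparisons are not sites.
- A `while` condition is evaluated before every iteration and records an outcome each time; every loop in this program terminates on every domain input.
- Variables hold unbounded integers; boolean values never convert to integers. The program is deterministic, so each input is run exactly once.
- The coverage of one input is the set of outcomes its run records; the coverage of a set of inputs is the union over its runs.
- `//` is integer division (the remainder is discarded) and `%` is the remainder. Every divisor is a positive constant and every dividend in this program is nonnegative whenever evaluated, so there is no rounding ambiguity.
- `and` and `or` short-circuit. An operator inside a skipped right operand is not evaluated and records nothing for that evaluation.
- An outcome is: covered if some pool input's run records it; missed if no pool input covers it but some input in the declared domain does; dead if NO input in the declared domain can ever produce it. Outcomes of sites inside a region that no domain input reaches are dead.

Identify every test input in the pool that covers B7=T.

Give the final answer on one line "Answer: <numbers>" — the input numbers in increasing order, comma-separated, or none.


input #1 (m=5, y=2): does not record B7=T
input #2 (m=8, y=2): does not record B7=T
input #3 (m=9, y=6): does not record B7=T
input #4 (m=9, y=9): does not record B7=T
input #5 (m=4, y=6): records B7=T
input #6 (m=5, y=10): does not record B7=T
input #7 (m=5, y=3): does not record B7=T
Answer: 5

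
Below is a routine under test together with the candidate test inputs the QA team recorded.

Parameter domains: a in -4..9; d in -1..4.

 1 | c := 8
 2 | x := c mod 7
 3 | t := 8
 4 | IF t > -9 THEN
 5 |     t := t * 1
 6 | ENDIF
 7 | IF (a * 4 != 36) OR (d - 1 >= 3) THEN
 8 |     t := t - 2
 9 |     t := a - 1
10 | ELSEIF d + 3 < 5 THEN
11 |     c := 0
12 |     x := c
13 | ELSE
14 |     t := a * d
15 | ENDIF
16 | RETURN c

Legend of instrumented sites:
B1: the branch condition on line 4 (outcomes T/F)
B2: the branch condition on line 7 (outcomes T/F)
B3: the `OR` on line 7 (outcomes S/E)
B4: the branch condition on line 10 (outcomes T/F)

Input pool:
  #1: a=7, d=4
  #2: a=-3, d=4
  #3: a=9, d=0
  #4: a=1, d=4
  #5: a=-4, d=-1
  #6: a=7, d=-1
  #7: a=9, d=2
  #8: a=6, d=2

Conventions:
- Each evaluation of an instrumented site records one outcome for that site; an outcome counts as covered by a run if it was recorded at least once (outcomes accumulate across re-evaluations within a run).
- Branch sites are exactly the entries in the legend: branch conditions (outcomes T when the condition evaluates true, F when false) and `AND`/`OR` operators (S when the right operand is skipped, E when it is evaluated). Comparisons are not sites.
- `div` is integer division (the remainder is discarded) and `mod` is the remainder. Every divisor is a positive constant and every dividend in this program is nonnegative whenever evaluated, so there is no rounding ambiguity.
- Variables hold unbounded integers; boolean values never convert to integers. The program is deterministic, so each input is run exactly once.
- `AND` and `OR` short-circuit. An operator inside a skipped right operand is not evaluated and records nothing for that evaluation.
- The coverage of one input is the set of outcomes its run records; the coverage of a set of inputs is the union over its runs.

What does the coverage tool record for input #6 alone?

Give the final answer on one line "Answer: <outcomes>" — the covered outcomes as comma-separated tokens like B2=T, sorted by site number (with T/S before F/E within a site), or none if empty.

Event log for input #6 (a=7, d=-1):
  B1->T, B3->S, B2->T
as a set, this run covers: B1=T, B2=T, B3=S

Answer: B1=T, B2=T, B3=S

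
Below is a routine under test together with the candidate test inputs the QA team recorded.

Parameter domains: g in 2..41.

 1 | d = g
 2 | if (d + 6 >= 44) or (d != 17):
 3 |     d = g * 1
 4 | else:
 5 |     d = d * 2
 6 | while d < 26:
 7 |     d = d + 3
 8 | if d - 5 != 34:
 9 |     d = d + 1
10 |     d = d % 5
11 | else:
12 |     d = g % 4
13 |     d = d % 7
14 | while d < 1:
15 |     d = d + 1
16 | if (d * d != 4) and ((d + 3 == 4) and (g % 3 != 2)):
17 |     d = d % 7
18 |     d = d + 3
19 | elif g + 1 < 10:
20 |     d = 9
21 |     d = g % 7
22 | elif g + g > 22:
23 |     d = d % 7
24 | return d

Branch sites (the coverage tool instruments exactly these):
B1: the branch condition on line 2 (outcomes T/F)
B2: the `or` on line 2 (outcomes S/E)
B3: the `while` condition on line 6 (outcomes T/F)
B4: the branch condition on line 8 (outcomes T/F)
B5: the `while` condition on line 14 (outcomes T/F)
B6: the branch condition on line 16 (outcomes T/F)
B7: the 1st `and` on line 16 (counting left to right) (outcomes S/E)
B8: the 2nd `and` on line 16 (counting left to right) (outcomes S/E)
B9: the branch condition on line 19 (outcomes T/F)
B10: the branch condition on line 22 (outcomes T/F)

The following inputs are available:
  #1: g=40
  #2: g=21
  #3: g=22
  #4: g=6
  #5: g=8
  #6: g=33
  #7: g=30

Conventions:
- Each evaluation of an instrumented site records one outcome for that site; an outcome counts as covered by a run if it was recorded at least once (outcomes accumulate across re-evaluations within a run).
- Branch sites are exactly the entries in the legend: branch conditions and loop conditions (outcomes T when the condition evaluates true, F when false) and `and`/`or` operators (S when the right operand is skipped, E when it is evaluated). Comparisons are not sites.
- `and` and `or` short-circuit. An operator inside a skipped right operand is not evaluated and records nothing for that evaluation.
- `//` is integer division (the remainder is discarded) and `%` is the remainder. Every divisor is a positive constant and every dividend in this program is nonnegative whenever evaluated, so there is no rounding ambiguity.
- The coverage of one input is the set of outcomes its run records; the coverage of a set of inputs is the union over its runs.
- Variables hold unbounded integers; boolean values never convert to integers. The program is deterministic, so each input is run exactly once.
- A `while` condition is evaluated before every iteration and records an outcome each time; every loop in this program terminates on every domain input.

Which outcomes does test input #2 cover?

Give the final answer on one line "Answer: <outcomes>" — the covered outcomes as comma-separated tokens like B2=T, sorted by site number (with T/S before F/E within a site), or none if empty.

Tracing the run of input #2 (g=21):
  B2->E, B1->T, B3->T, B3->T, B3->F, B4->T, B5->F, B7->E, B8->S, B6->F
  B9->F, B10->T
distinct outcomes covered: B1=T, B2=E, B3=T, B3=F, B4=T, B5=F, B6=F, B7=E, B8=S, B9=F, B10=T

Answer: B1=T, B2=E, B3=T, B3=F, B4=T, B5=F, B6=F, B7=E, B8=S, B9=F, B10=T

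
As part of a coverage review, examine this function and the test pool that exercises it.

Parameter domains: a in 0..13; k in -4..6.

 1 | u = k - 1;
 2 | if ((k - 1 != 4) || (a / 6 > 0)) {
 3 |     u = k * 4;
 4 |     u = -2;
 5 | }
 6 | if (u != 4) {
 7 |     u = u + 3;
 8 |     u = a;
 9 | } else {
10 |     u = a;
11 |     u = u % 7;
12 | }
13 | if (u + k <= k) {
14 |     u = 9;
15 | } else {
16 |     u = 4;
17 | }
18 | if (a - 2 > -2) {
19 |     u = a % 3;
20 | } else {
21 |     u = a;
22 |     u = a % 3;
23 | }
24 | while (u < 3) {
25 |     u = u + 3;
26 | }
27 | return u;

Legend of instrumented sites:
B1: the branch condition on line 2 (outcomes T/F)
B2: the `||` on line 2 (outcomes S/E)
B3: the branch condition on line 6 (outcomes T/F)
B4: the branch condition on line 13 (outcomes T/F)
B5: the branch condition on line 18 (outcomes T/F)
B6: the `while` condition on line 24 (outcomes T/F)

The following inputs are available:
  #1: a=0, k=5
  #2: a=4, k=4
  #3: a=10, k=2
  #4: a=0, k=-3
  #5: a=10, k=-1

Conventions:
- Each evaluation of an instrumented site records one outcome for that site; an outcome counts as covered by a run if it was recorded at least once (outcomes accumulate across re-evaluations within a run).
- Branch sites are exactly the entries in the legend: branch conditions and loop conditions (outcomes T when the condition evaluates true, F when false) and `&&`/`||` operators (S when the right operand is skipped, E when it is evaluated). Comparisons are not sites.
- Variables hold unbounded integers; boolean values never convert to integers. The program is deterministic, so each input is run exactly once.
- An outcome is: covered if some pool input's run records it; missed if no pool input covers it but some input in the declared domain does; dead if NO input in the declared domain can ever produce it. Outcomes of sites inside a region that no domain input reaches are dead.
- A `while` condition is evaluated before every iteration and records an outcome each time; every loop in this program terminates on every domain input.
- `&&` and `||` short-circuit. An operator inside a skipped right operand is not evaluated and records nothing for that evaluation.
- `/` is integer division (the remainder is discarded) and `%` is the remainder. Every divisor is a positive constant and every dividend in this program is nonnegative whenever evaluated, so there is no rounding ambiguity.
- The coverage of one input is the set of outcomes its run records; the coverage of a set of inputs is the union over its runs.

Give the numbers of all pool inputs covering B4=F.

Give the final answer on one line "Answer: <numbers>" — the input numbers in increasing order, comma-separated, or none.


input #1 (a=0, k=5): never hits B4=F
input #2 (a=4, k=4): hits B4=F
input #3 (a=10, k=2): hits B4=F
input #4 (a=0, k=-3): never hits B4=F
input #5 (a=10, k=-1): hits B4=F
Answer: 2, 3, 5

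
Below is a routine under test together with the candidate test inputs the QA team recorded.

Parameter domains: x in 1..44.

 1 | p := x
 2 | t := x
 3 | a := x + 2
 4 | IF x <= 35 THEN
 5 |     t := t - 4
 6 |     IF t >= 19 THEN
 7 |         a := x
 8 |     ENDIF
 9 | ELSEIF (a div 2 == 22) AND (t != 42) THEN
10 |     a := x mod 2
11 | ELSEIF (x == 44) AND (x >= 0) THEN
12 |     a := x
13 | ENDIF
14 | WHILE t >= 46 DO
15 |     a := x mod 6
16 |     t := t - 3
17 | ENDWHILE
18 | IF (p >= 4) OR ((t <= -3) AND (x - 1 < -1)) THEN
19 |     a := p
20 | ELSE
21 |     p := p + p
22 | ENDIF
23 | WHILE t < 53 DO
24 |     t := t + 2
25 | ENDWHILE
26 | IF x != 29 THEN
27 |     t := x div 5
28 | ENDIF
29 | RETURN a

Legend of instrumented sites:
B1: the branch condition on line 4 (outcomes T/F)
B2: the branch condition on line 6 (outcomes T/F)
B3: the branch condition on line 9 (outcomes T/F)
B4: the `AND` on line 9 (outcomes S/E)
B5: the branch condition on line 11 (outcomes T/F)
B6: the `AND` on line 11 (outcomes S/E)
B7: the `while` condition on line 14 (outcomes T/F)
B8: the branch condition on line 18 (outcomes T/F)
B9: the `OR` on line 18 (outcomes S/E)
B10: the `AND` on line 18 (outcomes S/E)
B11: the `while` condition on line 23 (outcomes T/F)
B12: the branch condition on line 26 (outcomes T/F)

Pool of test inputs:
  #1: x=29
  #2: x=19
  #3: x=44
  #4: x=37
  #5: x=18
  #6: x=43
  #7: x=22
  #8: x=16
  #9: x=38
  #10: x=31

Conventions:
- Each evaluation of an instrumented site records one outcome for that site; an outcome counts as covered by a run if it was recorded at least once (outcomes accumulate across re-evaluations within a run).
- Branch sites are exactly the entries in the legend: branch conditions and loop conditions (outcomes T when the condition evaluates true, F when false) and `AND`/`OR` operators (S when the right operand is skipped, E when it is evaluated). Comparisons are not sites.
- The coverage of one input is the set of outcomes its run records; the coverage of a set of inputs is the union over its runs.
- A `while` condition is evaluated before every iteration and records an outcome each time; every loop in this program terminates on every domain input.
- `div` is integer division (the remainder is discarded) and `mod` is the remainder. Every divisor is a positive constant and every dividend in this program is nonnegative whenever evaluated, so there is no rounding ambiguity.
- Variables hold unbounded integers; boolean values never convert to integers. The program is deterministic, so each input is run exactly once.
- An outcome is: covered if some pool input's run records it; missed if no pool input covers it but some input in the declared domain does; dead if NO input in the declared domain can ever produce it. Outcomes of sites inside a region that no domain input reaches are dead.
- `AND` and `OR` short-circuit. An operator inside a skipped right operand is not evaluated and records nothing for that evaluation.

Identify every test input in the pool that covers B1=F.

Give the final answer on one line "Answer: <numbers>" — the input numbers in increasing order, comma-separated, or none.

input #1 (x=29): does not record B1=F
input #2 (x=19): does not record B1=F
input #3 (x=44): records B1=F
input #4 (x=37): records B1=F
input #5 (x=18): does not record B1=F
input #6 (x=43): records B1=F
input #7 (x=22): does not record B1=F
input #8 (x=16): does not record B1=F
input #9 (x=38): records B1=F
input #10 (x=31): does not record B1=F

Answer: 3, 4, 6, 9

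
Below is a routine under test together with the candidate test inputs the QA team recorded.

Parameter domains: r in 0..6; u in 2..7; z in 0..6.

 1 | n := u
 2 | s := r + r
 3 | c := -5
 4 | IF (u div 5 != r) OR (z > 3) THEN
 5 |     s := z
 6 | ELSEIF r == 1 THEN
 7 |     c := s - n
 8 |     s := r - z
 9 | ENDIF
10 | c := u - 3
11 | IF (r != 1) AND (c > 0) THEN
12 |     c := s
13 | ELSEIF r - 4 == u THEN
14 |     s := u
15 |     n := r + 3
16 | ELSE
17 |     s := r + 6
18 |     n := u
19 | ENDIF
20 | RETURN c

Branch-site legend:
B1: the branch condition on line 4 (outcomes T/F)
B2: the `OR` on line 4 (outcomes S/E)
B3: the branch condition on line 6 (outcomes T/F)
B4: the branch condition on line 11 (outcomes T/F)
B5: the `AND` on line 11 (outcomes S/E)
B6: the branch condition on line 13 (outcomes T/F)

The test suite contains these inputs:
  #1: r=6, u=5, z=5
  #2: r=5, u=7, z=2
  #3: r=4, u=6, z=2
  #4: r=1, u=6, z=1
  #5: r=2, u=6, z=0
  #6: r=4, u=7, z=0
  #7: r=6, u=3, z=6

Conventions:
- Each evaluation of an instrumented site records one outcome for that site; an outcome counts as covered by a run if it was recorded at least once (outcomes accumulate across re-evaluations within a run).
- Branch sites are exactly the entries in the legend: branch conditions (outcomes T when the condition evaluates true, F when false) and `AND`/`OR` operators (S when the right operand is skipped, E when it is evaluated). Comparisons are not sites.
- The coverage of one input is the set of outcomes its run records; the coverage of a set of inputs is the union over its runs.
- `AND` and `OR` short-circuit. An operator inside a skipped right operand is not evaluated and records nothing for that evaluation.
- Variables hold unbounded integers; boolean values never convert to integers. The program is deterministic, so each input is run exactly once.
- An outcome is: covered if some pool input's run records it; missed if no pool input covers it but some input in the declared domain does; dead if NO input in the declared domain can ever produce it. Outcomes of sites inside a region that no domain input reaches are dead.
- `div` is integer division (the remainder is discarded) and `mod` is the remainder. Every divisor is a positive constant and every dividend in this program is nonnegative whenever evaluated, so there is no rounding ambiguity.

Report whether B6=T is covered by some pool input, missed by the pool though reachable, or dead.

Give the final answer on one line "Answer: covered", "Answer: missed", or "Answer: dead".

no pool input records B6=T
but domain input (r=6, u=2, z=0) does record it -> reachable, so missed

Answer: missed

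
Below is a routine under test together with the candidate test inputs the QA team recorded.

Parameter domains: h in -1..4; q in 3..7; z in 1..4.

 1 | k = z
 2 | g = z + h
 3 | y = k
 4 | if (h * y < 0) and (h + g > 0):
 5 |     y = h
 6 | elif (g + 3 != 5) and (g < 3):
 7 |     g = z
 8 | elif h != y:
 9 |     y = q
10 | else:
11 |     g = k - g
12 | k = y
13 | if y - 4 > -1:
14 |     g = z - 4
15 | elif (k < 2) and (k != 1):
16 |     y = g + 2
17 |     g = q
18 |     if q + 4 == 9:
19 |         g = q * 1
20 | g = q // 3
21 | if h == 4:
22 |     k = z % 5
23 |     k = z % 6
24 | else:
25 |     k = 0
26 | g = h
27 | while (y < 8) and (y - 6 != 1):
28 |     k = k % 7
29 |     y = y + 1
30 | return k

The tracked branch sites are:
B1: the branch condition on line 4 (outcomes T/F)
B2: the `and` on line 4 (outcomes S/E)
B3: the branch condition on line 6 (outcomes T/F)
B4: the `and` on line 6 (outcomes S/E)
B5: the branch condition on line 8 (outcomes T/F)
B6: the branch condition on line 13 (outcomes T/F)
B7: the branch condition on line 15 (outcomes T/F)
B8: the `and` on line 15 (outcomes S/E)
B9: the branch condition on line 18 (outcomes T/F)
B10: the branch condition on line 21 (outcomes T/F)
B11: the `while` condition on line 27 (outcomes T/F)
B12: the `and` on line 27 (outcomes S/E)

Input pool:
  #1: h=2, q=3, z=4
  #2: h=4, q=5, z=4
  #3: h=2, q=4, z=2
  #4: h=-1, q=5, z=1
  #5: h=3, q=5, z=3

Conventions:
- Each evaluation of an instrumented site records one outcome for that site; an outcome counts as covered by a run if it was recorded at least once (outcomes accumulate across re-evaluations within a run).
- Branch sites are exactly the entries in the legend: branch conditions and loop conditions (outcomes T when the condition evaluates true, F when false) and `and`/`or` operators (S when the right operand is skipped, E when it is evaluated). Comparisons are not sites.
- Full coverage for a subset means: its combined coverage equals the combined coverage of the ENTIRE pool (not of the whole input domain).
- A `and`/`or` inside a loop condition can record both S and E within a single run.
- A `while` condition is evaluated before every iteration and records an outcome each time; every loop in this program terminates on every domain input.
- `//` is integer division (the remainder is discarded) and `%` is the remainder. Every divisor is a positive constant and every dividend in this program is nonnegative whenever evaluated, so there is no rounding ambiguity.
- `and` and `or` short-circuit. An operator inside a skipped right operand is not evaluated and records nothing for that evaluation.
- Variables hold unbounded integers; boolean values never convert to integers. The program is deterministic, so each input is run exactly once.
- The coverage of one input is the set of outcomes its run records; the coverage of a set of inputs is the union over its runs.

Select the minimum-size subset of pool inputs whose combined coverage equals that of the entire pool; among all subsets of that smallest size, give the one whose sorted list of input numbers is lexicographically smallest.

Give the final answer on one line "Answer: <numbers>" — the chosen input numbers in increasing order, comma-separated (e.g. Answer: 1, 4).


test 1 (h=2, q=3, z=4) fires B2->S, B1->F, B4->E, B3->F, B5->T, B6->F, B8->S, B7->F, B10->F, B12->E, B11->T, B12->E, B11->T, B12->E, ...; hits B1=F, B2=S, B3=F, B4=E, B5=T, B6=F, B7=F, B8=S, B10=F, B11=T, B11=F, B12=E
test 2 (h=4, q=5, z=4) fires B2->S, B1->F, B4->E, B3->F, B5->F, B6->T, B10->T, B12->E, B11->T, B12->E, B11->T, B12->E, B11->T, B12->E, ...; hits B1=F, B2=S, B3=F, B4=E, B5=F, B6=T, B10=T, B11=T, B11=F, B12=E
test 3 (h=2, q=4, z=2) fires B2->S, B1->F, B4->E, B3->F, B5->F, B6->F, B8->S, B7->F, B10->F, B12->E, B11->T, B12->E, B11->T, B12->E, ...; hits B1=F, B2=S, B3=F, B4=E, B5=F, B6=F, B7=F, B8=S, B10=F, B11=T, B11=F, B12=E
test 4 (h=-1, q=5, z=1) fires B2->E, B1->F, B4->E, B3->T, B6->F, B8->E, B7->F, B10->F, B12->E, B11->T, B12->E, B11->T, B12->E, B11->T, ...; hits B1=F, B2=E, B3=T, B4=E, B6=F, B7=F, B8=E, B10=F, B11=T, B11=F, B12=E
test 5 (h=3, q=5, z=3) fires B2->S, B1->F, B4->E, B3->F, B5->F, B6->F, B8->S, B7->F, B10->F, B12->E, B11->T, B12->E, B11->T, B12->E, ...; hits B1=F, B2=S, B3=F, B4=E, B5=F, B6=F, B7=F, B8=S, B10=F, B11=T, B11=F, B12=E
union over all inputs: B1=F, B2=S, B2=E, B3=T, B3=F, B4=E, B5=T, B5=F, B6=T, B6=F, B7=F, B8=S, B8=E, B10=T, B10=F, B11=T, B11=F, B12=E (18 outcomes)
no size-1 subset reaches all 18 outcomes (best union: 12/18)
no size-2 subset reaches all 18 outcomes (best union: 16/18)
at size 3, {1, 2, 4} reaches all 18 outcomes; every lexicographically earlier size-3 subset fails
Answer: 1, 2, 4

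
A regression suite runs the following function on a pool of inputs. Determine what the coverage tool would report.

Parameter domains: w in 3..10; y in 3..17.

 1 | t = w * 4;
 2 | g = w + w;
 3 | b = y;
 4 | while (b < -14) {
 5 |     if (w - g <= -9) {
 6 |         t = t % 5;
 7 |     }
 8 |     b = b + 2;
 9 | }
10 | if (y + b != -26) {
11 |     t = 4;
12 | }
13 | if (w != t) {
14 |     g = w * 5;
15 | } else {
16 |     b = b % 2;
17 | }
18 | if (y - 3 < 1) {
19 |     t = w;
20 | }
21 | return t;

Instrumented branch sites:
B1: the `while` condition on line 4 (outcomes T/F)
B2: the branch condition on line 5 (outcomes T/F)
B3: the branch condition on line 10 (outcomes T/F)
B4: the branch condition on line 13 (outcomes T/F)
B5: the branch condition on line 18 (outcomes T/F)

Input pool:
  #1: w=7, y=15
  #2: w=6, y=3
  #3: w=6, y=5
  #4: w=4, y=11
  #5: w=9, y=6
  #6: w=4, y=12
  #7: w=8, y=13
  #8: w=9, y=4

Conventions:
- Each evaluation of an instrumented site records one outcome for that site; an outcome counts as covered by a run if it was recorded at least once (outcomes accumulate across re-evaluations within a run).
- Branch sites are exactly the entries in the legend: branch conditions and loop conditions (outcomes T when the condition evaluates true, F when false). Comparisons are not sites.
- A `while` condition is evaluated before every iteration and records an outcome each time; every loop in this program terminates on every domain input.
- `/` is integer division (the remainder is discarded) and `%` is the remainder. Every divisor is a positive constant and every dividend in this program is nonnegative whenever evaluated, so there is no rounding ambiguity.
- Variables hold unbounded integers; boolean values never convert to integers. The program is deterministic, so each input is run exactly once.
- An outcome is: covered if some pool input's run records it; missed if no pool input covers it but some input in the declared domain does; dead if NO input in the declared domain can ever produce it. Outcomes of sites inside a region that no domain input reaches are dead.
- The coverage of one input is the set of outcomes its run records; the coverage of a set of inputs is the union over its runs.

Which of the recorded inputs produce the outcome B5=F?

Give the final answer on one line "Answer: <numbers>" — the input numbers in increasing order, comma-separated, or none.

input #1 (w=7, y=15): covers B5=F
input #2 (w=6, y=3): misses B5=F
input #3 (w=6, y=5): covers B5=F
input #4 (w=4, y=11): covers B5=F
input #5 (w=9, y=6): covers B5=F
input #6 (w=4, y=12): covers B5=F
input #7 (w=8, y=13): covers B5=F
input #8 (w=9, y=4): covers B5=F

Answer: 1, 3, 4, 5, 6, 7, 8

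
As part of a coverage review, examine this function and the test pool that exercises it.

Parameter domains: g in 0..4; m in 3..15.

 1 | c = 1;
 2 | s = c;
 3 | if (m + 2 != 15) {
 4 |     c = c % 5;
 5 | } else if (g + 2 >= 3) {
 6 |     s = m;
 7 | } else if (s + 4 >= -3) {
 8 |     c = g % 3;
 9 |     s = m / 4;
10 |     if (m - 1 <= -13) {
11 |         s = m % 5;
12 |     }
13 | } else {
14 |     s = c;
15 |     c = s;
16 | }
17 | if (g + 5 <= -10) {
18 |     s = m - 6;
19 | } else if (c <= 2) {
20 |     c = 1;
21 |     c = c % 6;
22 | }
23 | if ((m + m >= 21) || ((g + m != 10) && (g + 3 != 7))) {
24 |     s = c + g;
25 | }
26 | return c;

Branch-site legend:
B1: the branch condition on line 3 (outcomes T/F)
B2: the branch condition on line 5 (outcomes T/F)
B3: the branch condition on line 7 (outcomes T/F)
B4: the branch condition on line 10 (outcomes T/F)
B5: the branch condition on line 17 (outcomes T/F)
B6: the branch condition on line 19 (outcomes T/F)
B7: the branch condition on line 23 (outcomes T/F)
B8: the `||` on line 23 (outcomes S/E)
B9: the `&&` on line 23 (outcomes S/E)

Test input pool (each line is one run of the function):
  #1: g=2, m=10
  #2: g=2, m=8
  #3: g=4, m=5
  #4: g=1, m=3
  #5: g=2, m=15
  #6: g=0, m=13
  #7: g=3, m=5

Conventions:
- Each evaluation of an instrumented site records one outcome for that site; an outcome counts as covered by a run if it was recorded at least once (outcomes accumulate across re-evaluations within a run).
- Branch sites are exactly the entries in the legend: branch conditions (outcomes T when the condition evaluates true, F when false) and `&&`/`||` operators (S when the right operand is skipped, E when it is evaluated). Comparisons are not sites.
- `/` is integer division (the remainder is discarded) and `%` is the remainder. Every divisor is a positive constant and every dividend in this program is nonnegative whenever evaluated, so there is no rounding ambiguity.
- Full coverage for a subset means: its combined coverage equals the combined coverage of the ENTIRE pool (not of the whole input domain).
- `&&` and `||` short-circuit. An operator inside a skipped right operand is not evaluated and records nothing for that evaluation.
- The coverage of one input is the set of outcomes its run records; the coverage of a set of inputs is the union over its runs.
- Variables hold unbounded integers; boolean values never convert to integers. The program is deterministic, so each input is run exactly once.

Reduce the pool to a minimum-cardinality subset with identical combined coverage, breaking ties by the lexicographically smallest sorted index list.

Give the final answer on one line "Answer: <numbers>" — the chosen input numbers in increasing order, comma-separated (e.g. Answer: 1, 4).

input #1, g=2, m=10: events B1->T, B5->F, B6->T, B8->E, B9->E, B7->T; outcomes B1=T, B5=F, B6=T, B7=T, B8=E, B9=E
input #2, g=2, m=8: events B1->T, B5->F, B6->T, B8->E, B9->S, B7->F; outcomes B1=T, B5=F, B6=T, B7=F, B8=E, B9=S
input #3, g=4, m=5: events B1->T, B5->F, B6->T, B8->E, B9->E, B7->F; outcomes B1=T, B5=F, B6=T, B7=F, B8=E, B9=E
input #4, g=1, m=3: events B1->T, B5->F, B6->T, B8->E, B9->E, B7->T; outcomes B1=T, B5=F, B6=T, B7=T, B8=E, B9=E
input #5, g=2, m=15: events B1->T, B5->F, B6->T, B8->S, B7->T; outcomes B1=T, B5=F, B6=T, B7=T, B8=S
input #6, g=0, m=13: events B1->F, B2->F, B3->T, B4->F, B5->F, B6->T, B8->S, B7->T; outcomes B1=F, B2=F, B3=T, B4=F, B5=F, B6=T, B7=T, B8=S
input #7, g=3, m=5: events B1->T, B5->F, B6->T, B8->E, B9->E, B7->T; outcomes B1=T, B5=F, B6=T, B7=T, B8=E, B9=E
the full pool covers 13 outcomes: B1=T, B1=F, B2=F, B3=T, B4=F, B5=F, B6=T, B7=T, B7=F, B8=S, B8=E, B9=S, B9=E
no size-1 subset reaches all 13 outcomes (best union: 8/13)
no size-2 subset reaches all 13 outcomes (best union: 12/13)
the canonical winner is {1, 2, 6}: size 3, full 13-outcome coverage, earliest index list among size-3 covers

Answer: 1, 2, 6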